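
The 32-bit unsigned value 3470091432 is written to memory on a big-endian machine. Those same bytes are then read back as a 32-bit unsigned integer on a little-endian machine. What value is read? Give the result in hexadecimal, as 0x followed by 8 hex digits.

0xA864D5CE

3470091432 in 32-bit hexadecimal is 0xCED564A8.
Stored big-endian, the bytes at ascending addresses are CE D5 64 A8.
Read back as little-endian, the first byte is least significant, giving 0xA864D5CE.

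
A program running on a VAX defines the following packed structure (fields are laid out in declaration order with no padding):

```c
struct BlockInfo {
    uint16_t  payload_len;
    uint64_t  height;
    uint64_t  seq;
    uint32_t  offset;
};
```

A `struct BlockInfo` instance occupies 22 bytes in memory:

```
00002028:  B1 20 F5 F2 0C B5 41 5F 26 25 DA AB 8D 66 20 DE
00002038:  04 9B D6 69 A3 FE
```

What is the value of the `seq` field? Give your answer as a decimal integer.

`seq` follows `payload_len` (2 B), `height` (8 B), so it starts at offset 2 + 8 = 10 and occupies 8 bytes.
Bytes at offsets 10..17: DA AB 8D 66 20 DE 04 9B.
In little-endian order the low byte comes first in memory.
Reassemble most-significant byte first: 9B 04 DE 20 66 8D AB DA → 0x9B04DE20668DABDA.
0x9B04DE20668DABDA = 11170297206526553050.

11170297206526553050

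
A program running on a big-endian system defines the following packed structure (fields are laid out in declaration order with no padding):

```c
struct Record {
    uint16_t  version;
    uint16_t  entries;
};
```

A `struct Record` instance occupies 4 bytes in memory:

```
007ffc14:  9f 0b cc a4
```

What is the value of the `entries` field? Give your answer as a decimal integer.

`entries` follows `version` (2 bytes), so it starts at byte offset 2 and occupies 2 bytes.
Bytes at offsets 2..3: CC A4.
Big-endian: lowest address holds the most-significant byte.
The bytes are already most-significant first: 0xCCA4.
0xCCA4 = 52388.

52388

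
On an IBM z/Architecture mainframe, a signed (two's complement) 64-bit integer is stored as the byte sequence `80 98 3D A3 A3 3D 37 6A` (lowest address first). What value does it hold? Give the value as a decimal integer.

-9180520067367094422

In big-endian order the high byte comes first in memory.
The bytes are already most-significant first: 0x80983DA3A33D376A.
Top bit is set, so as a signed 64-bit value this is 0x80983DA3A33D376A − 2^64 = -9180520067367094422.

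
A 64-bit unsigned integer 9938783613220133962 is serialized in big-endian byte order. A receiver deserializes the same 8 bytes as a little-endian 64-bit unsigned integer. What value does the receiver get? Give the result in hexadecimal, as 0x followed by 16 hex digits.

9938783613220133962 in 64-bit hexadecimal is 0x89EDA709CD759C4A.
Stored big-endian, the bytes at ascending addresses are 89 ED A7 09 CD 75 9C 4A.
Read back as little-endian, the first byte is least significant, giving 0x4A9C75CD09A7ED89.

0x4A9C75CD09A7ED89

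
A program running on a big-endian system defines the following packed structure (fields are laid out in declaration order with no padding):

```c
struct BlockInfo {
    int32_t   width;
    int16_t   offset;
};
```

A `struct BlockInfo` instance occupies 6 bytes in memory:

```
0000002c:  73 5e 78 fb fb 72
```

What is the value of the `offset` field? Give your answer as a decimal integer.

-1166

`offset` follows `width` (4 bytes), so it starts at byte offset 4 and occupies 2 bytes.
Bytes at offsets 4..5: FB 72.
Big-endian: lowest address holds the most-significant byte.
The bytes are already most-significant first: 0xFB72.
Top bit is set, so as a signed 16-bit value this is 0xFB72 − 2^16 = -1166.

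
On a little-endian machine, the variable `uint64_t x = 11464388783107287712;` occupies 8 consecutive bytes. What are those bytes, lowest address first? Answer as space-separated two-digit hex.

11464388783107287712 in hexadecimal, padded to 64 bits, is 0x9F19B0DB78152AA0.
Split into bytes (most-significant first): 9F 19 B0 DB 78 15 2A A0.
In little-endian order the low byte comes first in memory.
So at ascending addresses the bytes are A0 2A 15 78 DB B0 19 9F.

A0 2A 15 78 DB B0 19 9F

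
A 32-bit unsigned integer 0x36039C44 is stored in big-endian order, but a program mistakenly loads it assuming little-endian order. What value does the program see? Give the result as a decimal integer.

Stored big-endian, the bytes at ascending addresses are 36 03 9C 44.
Read back as little-endian, the first byte is least significant, giving 0x449C0336.
0x449C0336 = 1151075126.

1151075126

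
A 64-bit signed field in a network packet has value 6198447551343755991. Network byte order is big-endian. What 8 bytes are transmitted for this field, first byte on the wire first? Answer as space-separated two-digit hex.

6198447551343755991 in hexadecimal, padded to 64 bits, is 0x56054F3508BC02D7.
Split into bytes (most-significant first): 56 05 4F 35 08 BC 02 D7.
Big-endian stores the most-significant byte at the lowest address.
So the memory order matches the most-significant-first order: 56 05 4F 35 08 BC 02 D7.

56 05 4F 35 08 BC 02 D7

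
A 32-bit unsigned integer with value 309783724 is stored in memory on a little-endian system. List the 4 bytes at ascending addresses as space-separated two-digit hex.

309783724 in hexadecimal, padded to 32 bits, is 0x1276ECAC.
Split into bytes (most-significant first): 12 76 EC AC.
Little-endian stores the least-significant byte at the lowest address.
So at ascending addresses the bytes are AC EC 76 12.

AC EC 76 12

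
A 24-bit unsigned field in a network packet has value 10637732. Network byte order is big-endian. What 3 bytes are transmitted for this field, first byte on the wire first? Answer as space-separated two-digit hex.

10637732 in hexadecimal, padded to 24 bits, is 0xA251A4.
Split into bytes (most-significant first): A2 51 A4.
Big-endian stores the most-significant byte at the lowest address.
So the memory order matches the most-significant-first order: A2 51 A4.

A2 51 A4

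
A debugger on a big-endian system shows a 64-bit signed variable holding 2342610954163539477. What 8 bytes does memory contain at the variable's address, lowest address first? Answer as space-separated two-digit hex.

20 82 A0 40 49 DB 4E 15

2342610954163539477 in hexadecimal, padded to 64 bits, is 0x2082A04049DB4E15.
Split into bytes (most-significant first): 20 82 A0 40 49 DB 4E 15.
In big-endian order the high byte comes first in memory.
So the memory order matches the most-significant-first order: 20 82 A0 40 49 DB 4E 15.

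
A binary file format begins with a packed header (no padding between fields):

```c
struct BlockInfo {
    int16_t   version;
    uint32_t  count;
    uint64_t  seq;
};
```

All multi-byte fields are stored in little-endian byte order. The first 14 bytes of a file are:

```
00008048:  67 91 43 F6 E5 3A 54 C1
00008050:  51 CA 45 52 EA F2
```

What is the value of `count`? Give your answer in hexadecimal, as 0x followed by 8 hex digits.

`count` follows `version` (2 bytes), so it starts at byte offset 2 and occupies 4 bytes.
Bytes at offsets 2..5: 43 F6 E5 3A.
Little-endian: lowest address holds the least-significant byte.
Reassemble most-significant byte first: 3A E5 F6 43 → 0x3AE5F643.

0x3AE5F643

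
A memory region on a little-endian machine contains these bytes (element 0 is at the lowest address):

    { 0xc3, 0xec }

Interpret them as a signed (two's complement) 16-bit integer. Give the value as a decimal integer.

-4925

Little-endian: lowest address holds the least-significant byte.
Reassemble most-significant byte first: EC C3 → 0xECC3.
Top bit is set, so as a signed 16-bit value this is 0xECC3 − 2^16 = -4925.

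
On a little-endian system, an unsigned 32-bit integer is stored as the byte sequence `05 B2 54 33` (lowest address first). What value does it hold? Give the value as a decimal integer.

Little-endian: lowest address holds the least-significant byte.
Reassemble most-significant byte first: 33 54 B2 05 → 0x3354B205.
0x3354B205 = 861188613.

861188613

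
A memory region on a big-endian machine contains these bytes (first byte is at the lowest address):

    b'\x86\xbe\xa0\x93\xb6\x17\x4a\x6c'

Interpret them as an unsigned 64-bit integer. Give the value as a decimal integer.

9709374402932984428

Big-endian: lowest address holds the most-significant byte.
The bytes are already most-significant first: 0x86BEA093B6174A6C.
0x86BEA093B6174A6C = 9709374402932984428.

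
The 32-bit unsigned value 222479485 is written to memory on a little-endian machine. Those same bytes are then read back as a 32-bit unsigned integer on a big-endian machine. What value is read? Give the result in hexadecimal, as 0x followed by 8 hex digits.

0x7DC4420D

222479485 in 32-bit hexadecimal is 0x0D42C47D.
Stored little-endian, the bytes at ascending addresses are 7D C4 42 0D.
Read back as big-endian, the last byte is least significant, giving 0x7DC4420D.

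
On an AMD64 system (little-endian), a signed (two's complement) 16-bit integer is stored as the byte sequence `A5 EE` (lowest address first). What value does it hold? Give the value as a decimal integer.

In little-endian order the low byte comes first in memory.
Reassemble most-significant byte first: EE A5 → 0xEEA5.
Top bit is set, so as a signed 16-bit value this is 0xEEA5 − 2^16 = -4443.

-4443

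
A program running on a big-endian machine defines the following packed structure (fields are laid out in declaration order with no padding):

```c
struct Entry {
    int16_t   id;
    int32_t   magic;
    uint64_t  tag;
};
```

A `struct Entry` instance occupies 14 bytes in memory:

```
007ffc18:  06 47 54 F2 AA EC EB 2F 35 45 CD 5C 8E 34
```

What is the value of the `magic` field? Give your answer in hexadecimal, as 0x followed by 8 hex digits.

0x54F2AAEC

`magic` follows `id` (2 bytes), so it starts at byte offset 2 and occupies 4 bytes.
Bytes at offsets 2..5: 54 F2 AA EC.
In big-endian order the high byte comes first in memory.
The bytes are already most-significant first: 0x54F2AAEC.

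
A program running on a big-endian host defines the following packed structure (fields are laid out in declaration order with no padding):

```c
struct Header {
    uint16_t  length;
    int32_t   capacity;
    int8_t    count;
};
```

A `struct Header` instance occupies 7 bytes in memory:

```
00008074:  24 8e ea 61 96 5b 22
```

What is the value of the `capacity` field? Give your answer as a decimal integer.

-362703269

`capacity` follows `length` (2 bytes), so it starts at byte offset 2 and occupies 4 bytes.
Bytes at offsets 2..5: EA 61 96 5B.
Big-endian: lowest address holds the most-significant byte.
The bytes are already most-significant first: 0xEA61965B.
Top bit is set, so as a signed 32-bit value this is 0xEA61965B − 2^32 = -362703269.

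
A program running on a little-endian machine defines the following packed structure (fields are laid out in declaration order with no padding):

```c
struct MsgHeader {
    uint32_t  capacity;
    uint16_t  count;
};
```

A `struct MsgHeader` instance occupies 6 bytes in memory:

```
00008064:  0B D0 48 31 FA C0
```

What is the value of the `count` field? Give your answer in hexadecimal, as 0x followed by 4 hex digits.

`count` follows `capacity` (4 bytes), so it starts at byte offset 4 and occupies 2 bytes.
Bytes at offsets 4..5: FA C0.
Little-endian stores the least-significant byte at the lowest address.
Reassemble most-significant byte first: C0 FA → 0xC0FA.

0xC0FA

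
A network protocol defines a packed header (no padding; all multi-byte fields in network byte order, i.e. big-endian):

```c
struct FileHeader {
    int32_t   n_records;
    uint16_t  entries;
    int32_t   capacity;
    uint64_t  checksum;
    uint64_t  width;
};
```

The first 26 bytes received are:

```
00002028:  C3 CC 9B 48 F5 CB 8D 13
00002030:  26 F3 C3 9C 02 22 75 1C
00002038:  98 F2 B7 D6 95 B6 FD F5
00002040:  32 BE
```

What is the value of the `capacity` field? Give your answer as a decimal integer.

`capacity` follows `n_records` (4 B), `entries` (2 B), so it starts at offset 4 + 2 = 6 and occupies 4 bytes.
Bytes at offsets 6..9: 8D 13 26 F3.
Big-endian: lowest address holds the most-significant byte.
The bytes are already most-significant first: 0x8D1326F3.
Top bit is set, so as a signed 32-bit value this is 0x8D1326F3 − 2^32 = -1928124685.

-1928124685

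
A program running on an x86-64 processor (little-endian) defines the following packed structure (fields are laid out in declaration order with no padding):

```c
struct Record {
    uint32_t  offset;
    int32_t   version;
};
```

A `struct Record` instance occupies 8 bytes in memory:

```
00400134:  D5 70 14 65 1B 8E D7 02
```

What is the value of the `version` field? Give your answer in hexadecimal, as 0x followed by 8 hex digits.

0x02D78E1B

`version` follows `offset` (4 bytes), so it starts at byte offset 4 and occupies 4 bytes.
Bytes at offsets 4..7: 1B 8E D7 02.
Little-endian stores the least-significant byte at the lowest address.
Reassemble most-significant byte first: 02 D7 8E 1B → 0x02D78E1B.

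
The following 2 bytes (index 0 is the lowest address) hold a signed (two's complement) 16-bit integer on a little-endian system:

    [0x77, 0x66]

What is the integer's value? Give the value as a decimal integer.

Little-endian stores the least-significant byte at the lowest address.
Reassemble most-significant byte first: 66 77 → 0x6677.
0x6677 = 26231.

26231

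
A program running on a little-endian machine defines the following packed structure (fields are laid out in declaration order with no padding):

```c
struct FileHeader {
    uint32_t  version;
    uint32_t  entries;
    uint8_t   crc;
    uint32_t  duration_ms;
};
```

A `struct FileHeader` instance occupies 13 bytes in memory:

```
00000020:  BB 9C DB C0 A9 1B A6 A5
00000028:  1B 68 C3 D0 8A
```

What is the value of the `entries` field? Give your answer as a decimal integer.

2779126697

`entries` follows `version` (4 bytes), so it starts at byte offset 4 and occupies 4 bytes.
Bytes at offsets 4..7: A9 1B A6 A5.
Little-endian stores the least-significant byte at the lowest address.
Reassemble most-significant byte first: A5 A6 1B A9 → 0xA5A61BA9.
0xA5A61BA9 = 2779126697.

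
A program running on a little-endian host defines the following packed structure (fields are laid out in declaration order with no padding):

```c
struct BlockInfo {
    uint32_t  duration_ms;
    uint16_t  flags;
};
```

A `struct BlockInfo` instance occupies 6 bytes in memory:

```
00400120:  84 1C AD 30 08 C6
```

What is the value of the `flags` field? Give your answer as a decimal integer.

`flags` follows `duration_ms` (4 bytes), so it starts at byte offset 4 and occupies 2 bytes.
Bytes at offsets 4..5: 08 C6.
In little-endian order the low byte comes first in memory.
Reassemble most-significant byte first: C6 08 → 0xC608.
0xC608 = 50696.

50696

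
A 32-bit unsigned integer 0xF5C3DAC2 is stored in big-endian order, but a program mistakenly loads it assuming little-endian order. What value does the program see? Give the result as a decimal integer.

3269116917

Stored big-endian, the bytes at ascending addresses are F5 C3 DA C2.
Read back as little-endian, the first byte is least significant, giving 0xC2DAC3F5.
0xC2DAC3F5 = 3269116917.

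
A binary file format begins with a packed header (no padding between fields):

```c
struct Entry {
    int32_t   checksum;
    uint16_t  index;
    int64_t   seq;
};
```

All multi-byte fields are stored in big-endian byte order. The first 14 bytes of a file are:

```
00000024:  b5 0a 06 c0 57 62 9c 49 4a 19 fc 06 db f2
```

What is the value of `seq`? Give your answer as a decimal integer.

-7185130255029969934

`seq` follows `checksum` (4 B), `index` (2 B), so it starts at offset 4 + 2 = 6 and occupies 8 bytes.
Bytes at offsets 6..13: 9C 49 4A 19 FC 06 DB F2.
In big-endian order the high byte comes first in memory.
The bytes are already most-significant first: 0x9C494A19FC06DBF2.
Top bit is set, so as a signed 64-bit value this is 0x9C494A19FC06DBF2 − 2^64 = -7185130255029969934.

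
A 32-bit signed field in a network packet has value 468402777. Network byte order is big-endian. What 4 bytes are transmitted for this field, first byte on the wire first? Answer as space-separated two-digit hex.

1B EB 42 59

468402777 in hexadecimal, padded to 32 bits, is 0x1BEB4259.
Split into bytes (most-significant first): 1B EB 42 59.
Big-endian stores the most-significant byte at the lowest address.
So the memory order matches the most-significant-first order: 1B EB 42 59.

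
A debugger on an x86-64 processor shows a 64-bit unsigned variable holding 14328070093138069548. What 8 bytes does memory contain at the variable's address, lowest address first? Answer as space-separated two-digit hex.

2C 88 64 1A D6 87 D7 C6

14328070093138069548 in hexadecimal, padded to 64 bits, is 0xC6D787D61A64882C.
Split into bytes (most-significant first): C6 D7 87 D6 1A 64 88 2C.
Little-endian: lowest address holds the least-significant byte.
So at ascending addresses the bytes are 2C 88 64 1A D6 87 D7 C6.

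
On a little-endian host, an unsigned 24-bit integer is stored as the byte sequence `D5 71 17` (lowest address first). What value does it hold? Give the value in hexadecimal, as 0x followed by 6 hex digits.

0x1771D5

Little-endian: lowest address holds the least-significant byte.
Reassemble most-significant byte first: 17 71 D5 → 0x1771D5.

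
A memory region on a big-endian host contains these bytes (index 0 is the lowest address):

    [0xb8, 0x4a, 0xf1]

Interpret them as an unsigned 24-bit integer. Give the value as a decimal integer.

12077809

In big-endian order the high byte comes first in memory.
The bytes are already most-significant first: 0xB84AF1.
0xB84AF1 = 12077809.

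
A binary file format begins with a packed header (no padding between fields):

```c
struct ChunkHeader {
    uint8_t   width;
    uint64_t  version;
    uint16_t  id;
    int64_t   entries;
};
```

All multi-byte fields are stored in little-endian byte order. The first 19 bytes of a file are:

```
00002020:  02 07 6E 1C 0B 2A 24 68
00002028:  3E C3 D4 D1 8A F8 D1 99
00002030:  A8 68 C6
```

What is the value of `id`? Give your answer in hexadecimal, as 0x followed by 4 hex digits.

0xD4C3

`id` follows `width` (1 B), `version` (8 B), so it starts at offset 1 + 8 = 9 and occupies 2 bytes.
Bytes at offsets 9..10: C3 D4.
In little-endian order the low byte comes first in memory.
Reassemble most-significant byte first: D4 C3 → 0xD4C3.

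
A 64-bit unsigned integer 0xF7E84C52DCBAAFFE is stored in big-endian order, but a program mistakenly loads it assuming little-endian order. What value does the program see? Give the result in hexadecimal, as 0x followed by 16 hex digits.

0xFEAFBADC524CE8F7

Stored big-endian, the bytes at ascending addresses are F7 E8 4C 52 DC BA AF FE.
Read back as little-endian, the first byte is least significant, giving 0xFEAFBADC524CE8F7.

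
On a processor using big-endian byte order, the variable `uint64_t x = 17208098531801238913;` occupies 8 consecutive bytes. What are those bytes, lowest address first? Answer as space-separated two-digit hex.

17208098531801238913 in hexadecimal, padded to 64 bits, is 0xEECF727137EF0D81.
Split into bytes (most-significant first): EE CF 72 71 37 EF 0D 81.
Big-endian stores the most-significant byte at the lowest address.
So the memory order matches the most-significant-first order: EE CF 72 71 37 EF 0D 81.

EE CF 72 71 37 EF 0D 81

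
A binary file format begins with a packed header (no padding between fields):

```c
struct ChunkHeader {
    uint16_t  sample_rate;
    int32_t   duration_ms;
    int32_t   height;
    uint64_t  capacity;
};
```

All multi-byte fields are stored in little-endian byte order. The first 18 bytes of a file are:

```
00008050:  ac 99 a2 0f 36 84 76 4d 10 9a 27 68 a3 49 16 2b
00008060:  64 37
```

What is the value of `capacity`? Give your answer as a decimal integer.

3991362544481822759

`capacity` follows `sample_rate` (2 B), `duration_ms` (4 B), `height` (4 B), so it starts at offset 2 + 4 + 4 = 10 and occupies 8 bytes.
Bytes at offsets 10..17: 27 68 A3 49 16 2B 64 37.
Little-endian: lowest address holds the least-significant byte.
Reassemble most-significant byte first: 37 64 2B 16 49 A3 68 27 → 0x37642B1649A36827.
0x37642B1649A36827 = 3991362544481822759.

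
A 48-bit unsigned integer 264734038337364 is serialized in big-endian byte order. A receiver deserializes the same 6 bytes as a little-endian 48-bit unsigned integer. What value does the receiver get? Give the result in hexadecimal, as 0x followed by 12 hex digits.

264734038337364 in 48-bit hexadecimal is 0xF0C63250A754.
Stored big-endian, the bytes at ascending addresses are F0 C6 32 50 A7 54.
Read back as little-endian, the first byte is least significant, giving 0x54A75032C6F0.

0x54A75032C6F0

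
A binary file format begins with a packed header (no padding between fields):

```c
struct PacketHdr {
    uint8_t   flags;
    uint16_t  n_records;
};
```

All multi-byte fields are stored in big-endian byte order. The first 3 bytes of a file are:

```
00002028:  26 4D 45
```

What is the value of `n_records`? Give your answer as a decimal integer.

`n_records` follows `flags` (1 byte), so it starts at byte offset 1 and occupies 2 bytes.
Bytes at offsets 1..2: 4D 45.
Big-endian: lowest address holds the most-significant byte.
The bytes are already most-significant first: 0x4D45.
0x4D45 = 19781.

19781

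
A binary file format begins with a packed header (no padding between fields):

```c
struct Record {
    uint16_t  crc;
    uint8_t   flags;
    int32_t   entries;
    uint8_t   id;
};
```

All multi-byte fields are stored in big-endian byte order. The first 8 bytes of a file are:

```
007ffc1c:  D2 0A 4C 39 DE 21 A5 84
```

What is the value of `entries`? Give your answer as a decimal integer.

`entries` follows `crc` (2 B), `flags` (1 B), so it starts at offset 2 + 1 = 3 and occupies 4 bytes.
Bytes at offsets 3..6: 39 DE 21 A5.
Big-endian: lowest address holds the most-significant byte.
The bytes are already most-significant first: 0x39DE21A5.
0x39DE21A5 = 970858917.

970858917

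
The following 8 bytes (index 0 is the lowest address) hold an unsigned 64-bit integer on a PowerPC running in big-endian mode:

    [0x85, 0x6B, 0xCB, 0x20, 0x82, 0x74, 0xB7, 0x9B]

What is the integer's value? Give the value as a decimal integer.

In big-endian order the high byte comes first in memory.
The bytes are already most-significant first: 0x856BCB208274B79B.
0x856BCB208274B79B = 9614001170040534939.

9614001170040534939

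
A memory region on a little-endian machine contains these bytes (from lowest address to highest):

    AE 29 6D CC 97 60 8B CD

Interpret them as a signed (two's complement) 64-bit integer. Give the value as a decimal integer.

In little-endian order the low byte comes first in memory.
Reassemble most-significant byte first: CD 8B 60 97 CC 6D 29 AE → 0xCD8B6097CC6D29AE.
Top bit is set, so as a signed 64-bit value this is 0xCD8B6097CC6D29AE − 2^64 = -3635706069085509202.

-3635706069085509202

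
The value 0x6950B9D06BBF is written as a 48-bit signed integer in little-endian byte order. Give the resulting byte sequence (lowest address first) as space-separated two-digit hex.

BF 6B D0 B9 50 69

Split into bytes (most-significant first): 69 50 B9 D0 6B BF.
In little-endian order the low byte comes first in memory.
So at ascending addresses the bytes are BF 6B D0 B9 50 69.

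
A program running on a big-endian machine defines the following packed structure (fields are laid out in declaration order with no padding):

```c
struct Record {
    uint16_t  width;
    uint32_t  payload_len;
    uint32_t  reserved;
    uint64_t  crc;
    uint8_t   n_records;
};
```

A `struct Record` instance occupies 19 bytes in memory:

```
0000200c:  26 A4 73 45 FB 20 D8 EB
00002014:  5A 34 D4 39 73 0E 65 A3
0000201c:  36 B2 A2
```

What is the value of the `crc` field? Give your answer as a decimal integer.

15292380515385161394

`crc` follows `width` (2 B), `payload_len` (4 B), `reserved` (4 B), so it starts at offset 2 + 4 + 4 = 10 and occupies 8 bytes.
Bytes at offsets 10..17: D4 39 73 0E 65 A3 36 B2.
In big-endian order the high byte comes first in memory.
The bytes are already most-significant first: 0xD439730E65A336B2.
0xD439730E65A336B2 = 15292380515385161394.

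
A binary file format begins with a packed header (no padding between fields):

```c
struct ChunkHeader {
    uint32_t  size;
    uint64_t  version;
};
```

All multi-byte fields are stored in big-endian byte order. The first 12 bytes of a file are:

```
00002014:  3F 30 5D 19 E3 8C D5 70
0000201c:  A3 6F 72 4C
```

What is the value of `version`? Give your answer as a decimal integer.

`version` follows `size` (4 bytes), so it starts at byte offset 4 and occupies 8 bytes.
Bytes at offsets 4..11: E3 8C D5 70 A3 6F 72 4C.
Big-endian stores the most-significant byte at the lowest address.
The bytes are already most-significant first: 0xE38CD570A36F724C.
0xE38CD570A36F724C = 16396715023104176716.

16396715023104176716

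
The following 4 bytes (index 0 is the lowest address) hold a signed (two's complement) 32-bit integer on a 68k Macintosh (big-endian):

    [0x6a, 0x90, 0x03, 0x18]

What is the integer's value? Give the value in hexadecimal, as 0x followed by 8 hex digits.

Big-endian stores the most-significant byte at the lowest address.
The bytes are already most-significant first: 0x6A900318.

0x6A900318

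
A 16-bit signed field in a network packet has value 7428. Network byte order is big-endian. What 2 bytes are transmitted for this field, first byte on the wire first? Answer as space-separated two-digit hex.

7428 in hexadecimal, padded to 16 bits, is 0x1D04.
Split into bytes (most-significant first): 1D 04.
Big-endian: lowest address holds the most-significant byte.
So the memory order matches the most-significant-first order: 1D 04.

1D 04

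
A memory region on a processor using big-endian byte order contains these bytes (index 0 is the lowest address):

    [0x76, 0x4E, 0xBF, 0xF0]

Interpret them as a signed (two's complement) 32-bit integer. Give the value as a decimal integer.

1984872432

Big-endian stores the most-significant byte at the lowest address.
The bytes are already most-significant first: 0x764EBFF0.
0x764EBFF0 = 1984872432.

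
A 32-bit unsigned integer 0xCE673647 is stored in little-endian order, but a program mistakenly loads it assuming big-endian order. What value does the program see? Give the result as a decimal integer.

1194747854

Stored little-endian, the bytes at ascending addresses are 47 36 67 CE.
Read back as big-endian, the last byte is least significant, giving 0x473667CE.
0x473667CE = 1194747854.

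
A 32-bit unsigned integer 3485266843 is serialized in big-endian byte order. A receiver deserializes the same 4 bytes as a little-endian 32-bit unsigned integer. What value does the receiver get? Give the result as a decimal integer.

2616442063

3485266843 in 32-bit hexadecimal is 0xCFBCF39B.
Stored big-endian, the bytes at ascending addresses are CF BC F3 9B.
Read back as little-endian, the first byte is least significant, giving 0x9BF3BCCF.
0x9BF3BCCF = 2616442063.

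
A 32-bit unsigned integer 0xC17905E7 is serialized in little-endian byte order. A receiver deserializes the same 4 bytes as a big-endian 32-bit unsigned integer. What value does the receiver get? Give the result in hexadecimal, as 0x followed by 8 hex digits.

0xE70579C1

Stored little-endian, the bytes at ascending addresses are E7 05 79 C1.
Read back as big-endian, the last byte is least significant, giving 0xE70579C1.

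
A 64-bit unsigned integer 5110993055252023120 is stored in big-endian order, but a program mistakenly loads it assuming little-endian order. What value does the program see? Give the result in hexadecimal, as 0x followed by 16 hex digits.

5110993055252023120 in 64-bit hexadecimal is 0x46EDE51AC3C90750.
Stored big-endian, the bytes at ascending addresses are 46 ED E5 1A C3 C9 07 50.
Read back as little-endian, the first byte is least significant, giving 0x5007C9C31AE5ED46.

0x5007C9C31AE5ED46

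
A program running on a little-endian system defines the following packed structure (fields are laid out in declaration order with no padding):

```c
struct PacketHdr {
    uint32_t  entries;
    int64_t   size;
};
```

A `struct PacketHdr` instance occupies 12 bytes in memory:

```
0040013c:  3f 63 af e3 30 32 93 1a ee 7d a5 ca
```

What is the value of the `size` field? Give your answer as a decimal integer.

-3844528245289307600

`size` follows `entries` (4 bytes), so it starts at byte offset 4 and occupies 8 bytes.
Bytes at offsets 4..11: 30 32 93 1A EE 7D A5 CA.
Little-endian stores the least-significant byte at the lowest address.
Reassemble most-significant byte first: CA A5 7D EE 1A 93 32 30 → 0xCAA57DEE1A933230.
Top bit is set, so as a signed 64-bit value this is 0xCAA57DEE1A933230 − 2^64 = -3844528245289307600.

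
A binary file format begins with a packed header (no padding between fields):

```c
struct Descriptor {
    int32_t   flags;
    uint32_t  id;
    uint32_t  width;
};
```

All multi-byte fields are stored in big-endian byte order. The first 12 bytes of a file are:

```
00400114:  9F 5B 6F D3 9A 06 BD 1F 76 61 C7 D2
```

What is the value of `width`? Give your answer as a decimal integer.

1986119634

`width` follows `flags` (4 B), `id` (4 B), so it starts at offset 4 + 4 = 8 and occupies 4 bytes.
Bytes at offsets 8..11: 76 61 C7 D2.
Big-endian stores the most-significant byte at the lowest address.
The bytes are already most-significant first: 0x7661C7D2.
0x7661C7D2 = 1986119634.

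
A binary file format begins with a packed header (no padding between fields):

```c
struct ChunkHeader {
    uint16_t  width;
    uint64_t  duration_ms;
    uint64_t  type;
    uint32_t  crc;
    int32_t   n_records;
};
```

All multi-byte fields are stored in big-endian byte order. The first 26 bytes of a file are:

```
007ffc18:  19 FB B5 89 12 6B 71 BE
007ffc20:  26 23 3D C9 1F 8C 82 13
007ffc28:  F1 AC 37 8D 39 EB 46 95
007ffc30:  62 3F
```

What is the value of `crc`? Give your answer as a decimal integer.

`crc` follows `width` (2 B), `duration_ms` (8 B), `type` (8 B), so it starts at offset 2 + 8 + 8 = 18 and occupies 4 bytes.
Bytes at offsets 18..21: 37 8D 39 EB.
Big-endian: lowest address holds the most-significant byte.
The bytes are already most-significant first: 0x378D39EB.
0x378D39EB = 932002283.

932002283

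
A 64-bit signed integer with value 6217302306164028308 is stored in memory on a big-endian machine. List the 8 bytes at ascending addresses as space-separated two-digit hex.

6217302306164028308 in hexadecimal, padded to 64 bits, is 0x56484B81BC1FB394.
Split into bytes (most-significant first): 56 48 4B 81 BC 1F B3 94.
Big-endian: lowest address holds the most-significant byte.
So the memory order matches the most-significant-first order: 56 48 4B 81 BC 1F B3 94.

56 48 4B 81 BC 1F B3 94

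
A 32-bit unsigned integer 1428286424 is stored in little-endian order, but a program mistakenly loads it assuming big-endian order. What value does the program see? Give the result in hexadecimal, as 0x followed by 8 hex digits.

0xD8EB2155

1428286424 in 32-bit hexadecimal is 0x5521EBD8.
Stored little-endian, the bytes at ascending addresses are D8 EB 21 55.
Read back as big-endian, the last byte is least significant, giving 0xD8EB2155.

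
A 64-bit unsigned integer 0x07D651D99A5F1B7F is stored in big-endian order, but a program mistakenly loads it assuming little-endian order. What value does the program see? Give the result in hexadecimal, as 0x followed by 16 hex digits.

0x7F1B5F9AD951D607

Stored big-endian, the bytes at ascending addresses are 07 D6 51 D9 9A 5F 1B 7F.
Read back as little-endian, the first byte is least significant, giving 0x7F1B5F9AD951D607.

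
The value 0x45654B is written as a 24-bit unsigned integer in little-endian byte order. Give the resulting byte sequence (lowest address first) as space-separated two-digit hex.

4B 65 45

Split into bytes (most-significant first): 45 65 4B.
Little-endian stores the least-significant byte at the lowest address.
So at ascending addresses the bytes are 4B 65 45.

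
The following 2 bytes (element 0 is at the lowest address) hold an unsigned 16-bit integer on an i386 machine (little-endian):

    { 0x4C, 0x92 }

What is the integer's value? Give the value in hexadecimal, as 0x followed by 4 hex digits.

Little-endian: lowest address holds the least-significant byte.
Reassemble most-significant byte first: 92 4C → 0x924C.

0x924C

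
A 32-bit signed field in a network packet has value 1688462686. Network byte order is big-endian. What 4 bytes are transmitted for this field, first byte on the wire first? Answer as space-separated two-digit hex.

1688462686 in hexadecimal, padded to 32 bits, is 0x64A3E55E.
Split into bytes (most-significant first): 64 A3 E5 5E.
Big-endian stores the most-significant byte at the lowest address.
So the memory order matches the most-significant-first order: 64 A3 E5 5E.

64 A3 E5 5E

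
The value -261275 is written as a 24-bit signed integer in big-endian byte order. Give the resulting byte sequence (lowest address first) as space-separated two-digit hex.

Two's complement of -261275 in 24 bits: 261275 = 0x03FC9B; invert → 0xFC0364; add 1 → 0xFC0365.
Split into bytes (most-significant first): FC 03 65.
Big-endian stores the most-significant byte at the lowest address.
So the memory order matches the most-significant-first order: FC 03 65.

FC 03 65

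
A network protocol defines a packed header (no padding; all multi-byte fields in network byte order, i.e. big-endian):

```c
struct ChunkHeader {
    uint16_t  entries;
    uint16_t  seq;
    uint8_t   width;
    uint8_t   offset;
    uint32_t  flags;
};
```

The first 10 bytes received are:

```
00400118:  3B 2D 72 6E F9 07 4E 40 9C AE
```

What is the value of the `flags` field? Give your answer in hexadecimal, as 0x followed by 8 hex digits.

`flags` follows `entries` (2 B), `seq` (2 B), `width` (1 B), `offset` (1 B), so it starts at offset 2 + 2 + 1 + 1 = 6 and occupies 4 bytes.
Bytes at offsets 6..9: 4E 40 9C AE.
In big-endian order the high byte comes first in memory.
The bytes are already most-significant first: 0x4E409CAE.

0x4E409CAE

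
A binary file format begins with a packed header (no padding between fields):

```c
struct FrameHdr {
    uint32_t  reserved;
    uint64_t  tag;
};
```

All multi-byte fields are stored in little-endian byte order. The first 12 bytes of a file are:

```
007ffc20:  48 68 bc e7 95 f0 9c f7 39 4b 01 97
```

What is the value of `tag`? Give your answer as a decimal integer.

10881060887043305621

`tag` follows `reserved` (4 bytes), so it starts at byte offset 4 and occupies 8 bytes.
Bytes at offsets 4..11: 95 F0 9C F7 39 4B 01 97.
In little-endian order the low byte comes first in memory.
Reassemble most-significant byte first: 97 01 4B 39 F7 9C F0 95 → 0x97014B39F79CF095.
0x97014B39F79CF095 = 10881060887043305621.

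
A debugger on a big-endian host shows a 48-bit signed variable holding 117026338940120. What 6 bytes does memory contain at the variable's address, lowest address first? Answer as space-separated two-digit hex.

6A 6F 51 5C A4 D8

117026338940120 in hexadecimal, padded to 48 bits, is 0x6A6F515CA4D8.
Split into bytes (most-significant first): 6A 6F 51 5C A4 D8.
Big-endian stores the most-significant byte at the lowest address.
So the memory order matches the most-significant-first order: 6A 6F 51 5C A4 D8.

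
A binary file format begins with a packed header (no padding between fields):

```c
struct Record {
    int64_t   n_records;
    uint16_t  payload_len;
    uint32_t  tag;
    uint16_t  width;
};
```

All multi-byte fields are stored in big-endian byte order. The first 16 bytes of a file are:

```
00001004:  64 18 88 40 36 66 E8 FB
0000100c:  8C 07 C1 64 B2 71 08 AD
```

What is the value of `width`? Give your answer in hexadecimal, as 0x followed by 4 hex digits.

0x08AD

`width` follows `n_records` (8 B), `payload_len` (2 B), `tag` (4 B), so it starts at offset 8 + 2 + 4 = 14 and occupies 2 bytes.
Bytes at offsets 14..15: 08 AD.
Big-endian: lowest address holds the most-significant byte.
The bytes are already most-significant first: 0x08AD.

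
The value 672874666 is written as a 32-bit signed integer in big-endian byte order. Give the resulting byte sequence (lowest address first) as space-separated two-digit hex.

28 1B 40 AA

672874666 in hexadecimal, padded to 32 bits, is 0x281B40AA.
Split into bytes (most-significant first): 28 1B 40 AA.
Big-endian stores the most-significant byte at the lowest address.
So the memory order matches the most-significant-first order: 28 1B 40 AA.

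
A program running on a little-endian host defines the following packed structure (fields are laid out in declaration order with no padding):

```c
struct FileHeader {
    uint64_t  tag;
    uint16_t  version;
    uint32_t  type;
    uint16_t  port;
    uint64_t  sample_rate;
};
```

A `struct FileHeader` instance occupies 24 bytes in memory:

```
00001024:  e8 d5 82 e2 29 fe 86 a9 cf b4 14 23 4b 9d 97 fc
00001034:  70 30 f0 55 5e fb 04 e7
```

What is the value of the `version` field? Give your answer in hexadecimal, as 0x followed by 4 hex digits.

0xB4CF

`version` follows `tag` (8 bytes), so it starts at byte offset 8 and occupies 2 bytes.
Bytes at offsets 8..9: CF B4.
Little-endian stores the least-significant byte at the lowest address.
Reassemble most-significant byte first: B4 CF → 0xB4CF.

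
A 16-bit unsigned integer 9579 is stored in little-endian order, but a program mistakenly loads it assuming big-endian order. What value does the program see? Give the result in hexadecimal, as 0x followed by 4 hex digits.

0x6B25

9579 in 16-bit hexadecimal is 0x256B.
Stored little-endian, the bytes at ascending addresses are 6B 25.
Read back as big-endian, the last byte is least significant, giving 0x6B25.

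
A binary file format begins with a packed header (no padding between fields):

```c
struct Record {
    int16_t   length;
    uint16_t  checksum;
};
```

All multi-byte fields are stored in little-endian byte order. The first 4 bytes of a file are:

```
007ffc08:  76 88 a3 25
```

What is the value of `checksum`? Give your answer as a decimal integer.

`checksum` follows `length` (2 bytes), so it starts at byte offset 2 and occupies 2 bytes.
Bytes at offsets 2..3: A3 25.
In little-endian order the low byte comes first in memory.
Reassemble most-significant byte first: 25 A3 → 0x25A3.
0x25A3 = 9635.

9635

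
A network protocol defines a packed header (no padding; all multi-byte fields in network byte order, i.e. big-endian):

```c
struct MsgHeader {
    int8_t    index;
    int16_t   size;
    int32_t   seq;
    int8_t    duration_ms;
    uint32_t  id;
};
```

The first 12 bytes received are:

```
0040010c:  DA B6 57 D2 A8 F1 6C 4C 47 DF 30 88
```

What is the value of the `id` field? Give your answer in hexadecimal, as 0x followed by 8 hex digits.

`id` follows `index` (1 B), `size` (2 B), `seq` (4 B), `duration_ms` (1 B), so it starts at offset 1 + 2 + 4 + 1 = 8 and occupies 4 bytes.
Bytes at offsets 8..11: 47 DF 30 88.
Big-endian stores the most-significant byte at the lowest address.
The bytes are already most-significant first: 0x47DF3088.

0x47DF3088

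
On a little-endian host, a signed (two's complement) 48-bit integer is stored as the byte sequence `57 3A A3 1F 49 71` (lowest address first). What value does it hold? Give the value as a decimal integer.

124558877342295

Little-endian stores the least-significant byte at the lowest address.
Reassemble most-significant byte first: 71 49 1F A3 3A 57 → 0x71491FA33A57.
0x71491FA33A57 = 124558877342295.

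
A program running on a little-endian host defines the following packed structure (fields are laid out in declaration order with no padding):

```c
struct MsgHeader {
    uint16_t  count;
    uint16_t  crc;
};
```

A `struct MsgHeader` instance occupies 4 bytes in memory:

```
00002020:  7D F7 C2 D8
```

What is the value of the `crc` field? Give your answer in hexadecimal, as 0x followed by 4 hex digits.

`crc` follows `count` (2 bytes), so it starts at byte offset 2 and occupies 2 bytes.
Bytes at offsets 2..3: C2 D8.
In little-endian order the low byte comes first in memory.
Reassemble most-significant byte first: D8 C2 → 0xD8C2.

0xD8C2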